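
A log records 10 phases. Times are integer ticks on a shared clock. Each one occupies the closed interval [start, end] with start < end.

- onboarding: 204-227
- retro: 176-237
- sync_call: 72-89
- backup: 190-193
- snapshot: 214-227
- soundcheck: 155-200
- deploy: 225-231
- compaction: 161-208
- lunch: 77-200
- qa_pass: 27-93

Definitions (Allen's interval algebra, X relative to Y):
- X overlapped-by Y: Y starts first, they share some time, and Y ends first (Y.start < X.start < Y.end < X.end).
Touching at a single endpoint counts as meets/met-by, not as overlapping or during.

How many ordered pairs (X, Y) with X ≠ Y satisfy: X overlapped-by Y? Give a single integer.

10

Checking all 90 ordered pairs for relation 'overlapped-by'; matching pairs in alphabetical order:
(compaction, lunch): compaction overlapped-by lunch ✓
(compaction, soundcheck): compaction overlapped-by soundcheck ✓
(deploy, onboarding): deploy overlapped-by onboarding ✓
(deploy, snapshot): deploy overlapped-by snapshot ✓
(lunch, qa_pass): lunch overlapped-by qa_pass ✓
(lunch, sync_call): lunch overlapped-by sync_call ✓
(onboarding, compaction): onboarding overlapped-by compaction ✓
(retro, compaction): retro overlapped-by compaction ✓
(retro, lunch): retro overlapped-by lunch ✓
(retro, soundcheck): retro overlapped-by soundcheck ✓
Count: 10.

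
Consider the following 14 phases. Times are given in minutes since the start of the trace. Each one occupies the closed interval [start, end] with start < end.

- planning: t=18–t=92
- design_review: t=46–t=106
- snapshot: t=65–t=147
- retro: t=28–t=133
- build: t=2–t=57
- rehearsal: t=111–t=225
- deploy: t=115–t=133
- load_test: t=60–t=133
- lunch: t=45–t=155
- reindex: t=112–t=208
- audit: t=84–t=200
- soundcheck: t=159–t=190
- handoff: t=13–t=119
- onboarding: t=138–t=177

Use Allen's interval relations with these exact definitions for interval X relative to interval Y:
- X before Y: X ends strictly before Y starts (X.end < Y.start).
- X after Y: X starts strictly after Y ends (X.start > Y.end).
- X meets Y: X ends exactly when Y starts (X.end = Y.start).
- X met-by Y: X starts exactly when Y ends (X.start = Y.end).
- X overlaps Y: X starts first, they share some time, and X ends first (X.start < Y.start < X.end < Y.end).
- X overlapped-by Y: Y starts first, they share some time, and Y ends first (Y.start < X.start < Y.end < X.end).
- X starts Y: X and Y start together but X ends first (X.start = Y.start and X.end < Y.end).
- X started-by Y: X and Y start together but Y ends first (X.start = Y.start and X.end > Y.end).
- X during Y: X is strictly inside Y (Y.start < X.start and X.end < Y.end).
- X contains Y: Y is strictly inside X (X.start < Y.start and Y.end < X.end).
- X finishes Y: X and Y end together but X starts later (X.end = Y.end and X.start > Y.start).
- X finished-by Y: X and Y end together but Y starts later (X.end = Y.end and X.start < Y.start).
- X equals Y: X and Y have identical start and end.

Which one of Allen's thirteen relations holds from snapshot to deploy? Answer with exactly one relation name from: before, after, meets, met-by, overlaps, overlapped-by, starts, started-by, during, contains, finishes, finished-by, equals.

snapshot = [t=65, t=147]; deploy = [t=115, t=133].
Compare endpoints: snapshot.start < deploy.start, snapshot.start < deploy.end, snapshot.end > deploy.start, snapshot.end > deploy.end.
That pattern is 'contains'.

contains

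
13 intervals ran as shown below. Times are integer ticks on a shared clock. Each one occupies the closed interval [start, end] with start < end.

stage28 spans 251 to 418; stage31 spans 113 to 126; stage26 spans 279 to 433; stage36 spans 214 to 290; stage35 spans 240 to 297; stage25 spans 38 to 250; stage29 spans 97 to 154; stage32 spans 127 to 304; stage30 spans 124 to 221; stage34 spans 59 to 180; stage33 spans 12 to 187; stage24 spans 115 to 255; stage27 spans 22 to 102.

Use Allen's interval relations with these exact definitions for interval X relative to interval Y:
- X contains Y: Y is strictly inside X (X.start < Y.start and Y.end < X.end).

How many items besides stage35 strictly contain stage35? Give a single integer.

Target stage35 = [240, 297].
stage24 [115, 255] → overlaps → no.
stage25 [38, 250] → overlaps → no.
stage26 [279, 433] → overlapped-by → no.
stage27 [22, 102] → before → no.
stage28 [251, 418] → overlapped-by → no.
stage29 [97, 154] → before → no.
stage30 [124, 221] → before → no.
stage31 [113, 126] → before → no.
stage32 [127, 304] → contains → counts.
stage33 [12, 187] → before → no.
stage34 [59, 180] → before → no.
stage36 [214, 290] → overlaps → no.
Total: 1.

1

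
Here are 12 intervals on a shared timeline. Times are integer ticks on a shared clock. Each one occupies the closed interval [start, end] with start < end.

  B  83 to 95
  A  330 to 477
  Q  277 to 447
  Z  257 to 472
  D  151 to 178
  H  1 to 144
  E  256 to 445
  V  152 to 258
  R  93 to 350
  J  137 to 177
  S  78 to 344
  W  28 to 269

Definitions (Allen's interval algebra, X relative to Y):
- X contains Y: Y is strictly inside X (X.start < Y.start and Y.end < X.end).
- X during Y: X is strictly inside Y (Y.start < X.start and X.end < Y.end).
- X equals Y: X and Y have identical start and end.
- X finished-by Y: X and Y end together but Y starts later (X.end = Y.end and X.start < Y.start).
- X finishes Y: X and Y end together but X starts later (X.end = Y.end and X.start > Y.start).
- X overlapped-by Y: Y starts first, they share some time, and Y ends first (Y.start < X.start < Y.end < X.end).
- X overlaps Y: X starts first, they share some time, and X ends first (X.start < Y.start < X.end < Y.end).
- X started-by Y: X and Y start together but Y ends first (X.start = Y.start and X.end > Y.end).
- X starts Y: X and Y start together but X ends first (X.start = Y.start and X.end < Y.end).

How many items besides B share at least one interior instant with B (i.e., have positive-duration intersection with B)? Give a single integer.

Target B = [83, 95].
A [330, 477] → after → no.
D [151, 178] → after → no.
E [256, 445] → after → no.
H [1, 144] → contains → counts.
J [137, 177] → after → no.
Q [277, 447] → after → no.
R [93, 350] → overlapped-by → counts.
S [78, 344] → contains → counts.
V [152, 258] → after → no.
W [28, 269] → contains → counts.
Z [257, 472] → after → no.
Total: 4.

4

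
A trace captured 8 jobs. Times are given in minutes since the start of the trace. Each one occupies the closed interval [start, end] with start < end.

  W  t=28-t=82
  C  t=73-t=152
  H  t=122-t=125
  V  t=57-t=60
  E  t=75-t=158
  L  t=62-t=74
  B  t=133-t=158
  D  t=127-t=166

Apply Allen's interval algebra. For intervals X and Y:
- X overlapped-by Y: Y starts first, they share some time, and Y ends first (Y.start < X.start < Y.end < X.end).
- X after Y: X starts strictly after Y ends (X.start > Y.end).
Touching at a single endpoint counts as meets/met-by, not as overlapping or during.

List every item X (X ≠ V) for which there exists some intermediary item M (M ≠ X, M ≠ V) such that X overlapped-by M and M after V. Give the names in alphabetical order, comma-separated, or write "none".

B, C, D, E

Target V = [t=57, t=60].
Intermediaries M with M after V: B, C, D, E, H, L.
Via B — items with X overlapped-by B: none.
Via C — items with X overlapped-by C: B, D, E.
Via D — items with X overlapped-by D: none.
Via E — items with X overlapped-by E: D.
Via H — items with X overlapped-by H: none.
Via L — items with X overlapped-by L: C.
Union: B, C, D, E.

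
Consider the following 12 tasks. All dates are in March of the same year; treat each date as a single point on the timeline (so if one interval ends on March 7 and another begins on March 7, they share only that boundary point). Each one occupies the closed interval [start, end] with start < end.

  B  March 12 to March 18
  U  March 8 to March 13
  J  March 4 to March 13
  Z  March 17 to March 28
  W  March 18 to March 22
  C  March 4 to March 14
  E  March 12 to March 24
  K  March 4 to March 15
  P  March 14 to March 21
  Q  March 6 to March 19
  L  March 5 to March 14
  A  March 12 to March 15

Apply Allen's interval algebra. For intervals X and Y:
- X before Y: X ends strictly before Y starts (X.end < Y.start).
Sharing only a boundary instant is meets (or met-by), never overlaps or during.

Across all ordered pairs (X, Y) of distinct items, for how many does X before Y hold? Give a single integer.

14

Checking all 132 ordered pairs for relation 'before'; matching pairs in alphabetical order:
(A, W): A before W ✓
(A, Z): A before Z ✓
(C, W): C before W ✓
(C, Z): C before Z ✓
(J, P): J before P ✓
(J, W): J before W ✓
(J, Z): J before Z ✓
(K, W): K before W ✓
(K, Z): K before Z ✓
(L, W): L before W ✓
(L, Z): L before Z ✓
(U, P): U before P ✓
(U, W): U before W ✓
(U, Z): U before Z ✓
Count: 14.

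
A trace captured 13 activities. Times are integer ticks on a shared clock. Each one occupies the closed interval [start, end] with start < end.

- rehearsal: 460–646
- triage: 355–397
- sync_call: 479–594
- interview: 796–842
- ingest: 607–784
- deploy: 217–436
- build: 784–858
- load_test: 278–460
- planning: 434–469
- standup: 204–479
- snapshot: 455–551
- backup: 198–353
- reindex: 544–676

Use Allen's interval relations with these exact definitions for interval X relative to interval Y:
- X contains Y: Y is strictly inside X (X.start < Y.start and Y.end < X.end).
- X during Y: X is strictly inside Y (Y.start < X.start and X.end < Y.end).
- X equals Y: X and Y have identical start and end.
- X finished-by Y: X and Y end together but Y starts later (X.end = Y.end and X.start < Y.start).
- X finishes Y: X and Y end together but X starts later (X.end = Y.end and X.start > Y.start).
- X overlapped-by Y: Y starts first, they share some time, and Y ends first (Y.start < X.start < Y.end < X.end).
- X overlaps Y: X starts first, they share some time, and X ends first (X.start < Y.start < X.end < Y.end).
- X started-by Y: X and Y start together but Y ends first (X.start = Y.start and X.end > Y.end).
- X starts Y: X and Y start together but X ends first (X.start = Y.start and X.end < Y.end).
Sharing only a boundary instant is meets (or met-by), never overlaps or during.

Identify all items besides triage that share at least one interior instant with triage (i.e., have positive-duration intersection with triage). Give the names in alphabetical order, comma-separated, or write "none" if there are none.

deploy, load_test, standup

Target triage = [355, 397].
backup [198, 353] → before → no.
build [784, 858] → after → no.
deploy [217, 436] → contains → yes.
ingest [607, 784] → after → no.
interview [796, 842] → after → no.
load_test [278, 460] → contains → yes.
planning [434, 469] → after → no.
rehearsal [460, 646] → after → no.
reindex [544, 676] → after → no.
snapshot [455, 551] → after → no.
standup [204, 479] → contains → yes.
sync_call [479, 594] → after → no.
Result: deploy, load_test, standup.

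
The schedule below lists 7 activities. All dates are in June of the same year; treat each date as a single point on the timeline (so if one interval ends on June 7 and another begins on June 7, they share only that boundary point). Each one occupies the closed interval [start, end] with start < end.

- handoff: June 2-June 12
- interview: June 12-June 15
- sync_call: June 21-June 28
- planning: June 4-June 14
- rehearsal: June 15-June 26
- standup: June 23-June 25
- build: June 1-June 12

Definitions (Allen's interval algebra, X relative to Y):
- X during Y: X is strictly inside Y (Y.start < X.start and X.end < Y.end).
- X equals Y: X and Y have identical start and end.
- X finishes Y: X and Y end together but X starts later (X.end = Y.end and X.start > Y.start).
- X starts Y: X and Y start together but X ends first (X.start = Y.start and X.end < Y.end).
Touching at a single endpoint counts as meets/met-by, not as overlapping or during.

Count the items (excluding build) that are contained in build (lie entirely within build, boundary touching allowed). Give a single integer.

1

Target build = [June 1, June 12].
handoff [June 2, June 12] → finishes → counts.
interview [June 12, June 15] → met-by → no.
planning [June 4, June 14] → overlapped-by → no.
rehearsal [June 15, June 26] → after → no.
standup [June 23, June 25] → after → no.
sync_call [June 21, June 28] → after → no.
Total: 1.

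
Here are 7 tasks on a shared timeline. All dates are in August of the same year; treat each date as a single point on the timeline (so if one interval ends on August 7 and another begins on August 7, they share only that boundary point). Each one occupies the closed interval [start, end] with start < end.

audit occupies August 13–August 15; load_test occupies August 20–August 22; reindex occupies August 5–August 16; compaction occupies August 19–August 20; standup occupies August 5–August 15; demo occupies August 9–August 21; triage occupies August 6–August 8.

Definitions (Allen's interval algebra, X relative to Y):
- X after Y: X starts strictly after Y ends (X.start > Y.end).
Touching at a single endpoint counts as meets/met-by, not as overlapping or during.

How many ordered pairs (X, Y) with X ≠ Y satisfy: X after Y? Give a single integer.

Checking all 42 ordered pairs for relation 'after'; matching pairs in alphabetical order:
(audit, triage): audit after triage ✓
(compaction, audit): compaction after audit ✓
(compaction, reindex): compaction after reindex ✓
(compaction, standup): compaction after standup ✓
(compaction, triage): compaction after triage ✓
(demo, triage): demo after triage ✓
(load_test, audit): load_test after audit ✓
(load_test, reindex): load_test after reindex ✓
(load_test, standup): load_test after standup ✓
(load_test, triage): load_test after triage ✓
Count: 10.

10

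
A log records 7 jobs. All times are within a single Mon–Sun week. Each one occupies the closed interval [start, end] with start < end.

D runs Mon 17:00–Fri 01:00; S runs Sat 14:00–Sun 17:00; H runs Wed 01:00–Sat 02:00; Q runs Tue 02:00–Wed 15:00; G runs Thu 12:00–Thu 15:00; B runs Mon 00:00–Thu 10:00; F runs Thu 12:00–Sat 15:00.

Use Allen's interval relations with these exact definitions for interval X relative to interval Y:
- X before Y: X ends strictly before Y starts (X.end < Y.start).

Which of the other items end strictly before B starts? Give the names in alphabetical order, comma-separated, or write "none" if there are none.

none

Target B = [Mon 00:00, Thu 10:00].
D [Mon 17:00, Fri 01:00] → overlapped-by → no.
F [Thu 12:00, Sat 15:00] → after → no.
G [Thu 12:00, Thu 15:00] → after → no.
H [Wed 01:00, Sat 02:00] → overlapped-by → no.
Q [Tue 02:00, Wed 15:00] → during → no.
S [Sat 14:00, Sun 17:00] → after → no.
Result: none.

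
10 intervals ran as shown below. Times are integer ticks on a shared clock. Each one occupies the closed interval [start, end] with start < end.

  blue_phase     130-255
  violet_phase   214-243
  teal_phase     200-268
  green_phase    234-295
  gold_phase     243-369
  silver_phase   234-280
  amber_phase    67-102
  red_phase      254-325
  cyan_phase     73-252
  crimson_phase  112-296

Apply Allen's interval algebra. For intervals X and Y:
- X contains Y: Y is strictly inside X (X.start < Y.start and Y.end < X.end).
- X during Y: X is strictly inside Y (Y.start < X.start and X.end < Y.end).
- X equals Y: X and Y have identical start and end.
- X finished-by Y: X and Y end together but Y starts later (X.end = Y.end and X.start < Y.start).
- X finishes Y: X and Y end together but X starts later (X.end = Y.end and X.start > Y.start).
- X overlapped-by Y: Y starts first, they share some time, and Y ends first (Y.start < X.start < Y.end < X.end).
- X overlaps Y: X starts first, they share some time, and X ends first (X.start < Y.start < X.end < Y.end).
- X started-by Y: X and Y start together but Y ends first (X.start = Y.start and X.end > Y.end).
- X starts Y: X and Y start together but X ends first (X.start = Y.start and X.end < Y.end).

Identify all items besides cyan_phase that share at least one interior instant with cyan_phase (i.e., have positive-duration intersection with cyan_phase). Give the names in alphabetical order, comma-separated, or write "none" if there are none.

amber_phase, blue_phase, crimson_phase, gold_phase, green_phase, silver_phase, teal_phase, violet_phase

Target cyan_phase = [73, 252].
amber_phase [67, 102] → overlaps → yes.
blue_phase [130, 255] → overlapped-by → yes.
crimson_phase [112, 296] → overlapped-by → yes.
gold_phase [243, 369] → overlapped-by → yes.
green_phase [234, 295] → overlapped-by → yes.
red_phase [254, 325] → after → no.
silver_phase [234, 280] → overlapped-by → yes.
teal_phase [200, 268] → overlapped-by → yes.
violet_phase [214, 243] → during → yes.
Result: amber_phase, blue_phase, crimson_phase, gold_phase, green_phase, silver_phase, teal_phase, violet_phase.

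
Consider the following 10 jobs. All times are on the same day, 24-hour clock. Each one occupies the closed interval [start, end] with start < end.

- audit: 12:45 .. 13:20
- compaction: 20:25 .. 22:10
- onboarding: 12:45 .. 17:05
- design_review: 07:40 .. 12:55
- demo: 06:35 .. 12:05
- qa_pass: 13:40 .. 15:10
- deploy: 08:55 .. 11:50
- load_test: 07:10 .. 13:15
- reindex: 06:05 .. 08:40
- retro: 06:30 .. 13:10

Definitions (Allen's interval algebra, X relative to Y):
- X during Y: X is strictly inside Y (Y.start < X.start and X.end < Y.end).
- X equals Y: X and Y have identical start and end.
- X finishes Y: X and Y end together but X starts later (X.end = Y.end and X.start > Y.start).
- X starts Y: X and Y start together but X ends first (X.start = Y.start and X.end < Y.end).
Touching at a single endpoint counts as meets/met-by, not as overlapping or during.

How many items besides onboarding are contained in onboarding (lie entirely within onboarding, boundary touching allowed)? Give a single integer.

Target onboarding = [12:45, 17:05].
audit [12:45, 13:20] → starts → counts.
compaction [20:25, 22:10] → after → no.
demo [06:35, 12:05] → before → no.
deploy [08:55, 11:50] → before → no.
design_review [07:40, 12:55] → overlaps → no.
load_test [07:10, 13:15] → overlaps → no.
qa_pass [13:40, 15:10] → during → counts.
reindex [06:05, 08:40] → before → no.
retro [06:30, 13:10] → overlaps → no.
Total: 2.

2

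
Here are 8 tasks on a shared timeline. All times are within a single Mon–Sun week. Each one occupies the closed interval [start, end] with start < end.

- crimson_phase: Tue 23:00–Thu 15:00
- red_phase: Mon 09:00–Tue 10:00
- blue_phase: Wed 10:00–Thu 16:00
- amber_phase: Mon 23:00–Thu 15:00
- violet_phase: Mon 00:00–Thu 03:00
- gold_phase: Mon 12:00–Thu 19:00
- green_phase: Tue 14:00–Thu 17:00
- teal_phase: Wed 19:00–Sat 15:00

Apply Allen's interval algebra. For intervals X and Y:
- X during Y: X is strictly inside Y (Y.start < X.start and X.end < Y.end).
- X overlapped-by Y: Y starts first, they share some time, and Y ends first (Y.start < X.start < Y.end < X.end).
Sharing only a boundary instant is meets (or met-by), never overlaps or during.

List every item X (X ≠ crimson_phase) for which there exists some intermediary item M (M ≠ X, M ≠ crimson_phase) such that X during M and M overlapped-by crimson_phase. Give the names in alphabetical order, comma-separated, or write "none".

none

Target crimson_phase = [Tue 23:00, Thu 15:00].
Intermediaries M with M overlapped-by crimson_phase: blue_phase, teal_phase.
Via blue_phase — items with X during blue_phase: none.
Via teal_phase — items with X during teal_phase: none.
Union: none.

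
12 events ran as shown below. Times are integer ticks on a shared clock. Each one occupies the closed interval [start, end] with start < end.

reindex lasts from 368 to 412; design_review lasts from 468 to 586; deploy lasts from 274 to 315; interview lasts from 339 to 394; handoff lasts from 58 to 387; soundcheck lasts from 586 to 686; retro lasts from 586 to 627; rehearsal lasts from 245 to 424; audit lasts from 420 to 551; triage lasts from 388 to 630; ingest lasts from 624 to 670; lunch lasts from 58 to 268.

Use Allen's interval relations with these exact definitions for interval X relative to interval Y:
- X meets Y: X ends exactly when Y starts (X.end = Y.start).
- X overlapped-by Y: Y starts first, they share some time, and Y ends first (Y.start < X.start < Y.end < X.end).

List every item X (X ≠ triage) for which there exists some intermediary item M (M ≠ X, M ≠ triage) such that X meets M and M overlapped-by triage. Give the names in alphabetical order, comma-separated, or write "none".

design_review

Target triage = [388, 630].
Intermediaries M with M overlapped-by triage: ingest, soundcheck.
Via ingest — items with X meets ingest: none.
Via soundcheck — items with X meets soundcheck: design_review.
Union: design_review.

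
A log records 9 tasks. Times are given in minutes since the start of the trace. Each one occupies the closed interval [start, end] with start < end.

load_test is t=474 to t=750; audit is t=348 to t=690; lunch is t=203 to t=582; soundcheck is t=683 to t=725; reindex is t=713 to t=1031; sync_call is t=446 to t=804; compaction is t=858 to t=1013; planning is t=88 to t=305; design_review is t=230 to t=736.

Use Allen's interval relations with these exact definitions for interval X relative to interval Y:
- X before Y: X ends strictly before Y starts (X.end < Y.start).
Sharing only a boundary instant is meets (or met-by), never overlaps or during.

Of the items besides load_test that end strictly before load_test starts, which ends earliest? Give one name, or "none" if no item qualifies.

Target load_test = [t=474, t=750].
audit [t=348, t=690] → overlaps → excluded.
compaction [t=858, t=1013] → after → excluded.
design_review [t=230, t=736] → overlaps → excluded.
lunch [t=203, t=582] → overlaps → excluded.
planning [t=88, t=305] → before → candidate.
reindex [t=713, t=1031] → overlapped-by → excluded.
soundcheck [t=683, t=725] → during → excluded.
sync_call [t=446, t=804] → contains → excluded.
Among candidates, earliest end is t=305 → planning.

planning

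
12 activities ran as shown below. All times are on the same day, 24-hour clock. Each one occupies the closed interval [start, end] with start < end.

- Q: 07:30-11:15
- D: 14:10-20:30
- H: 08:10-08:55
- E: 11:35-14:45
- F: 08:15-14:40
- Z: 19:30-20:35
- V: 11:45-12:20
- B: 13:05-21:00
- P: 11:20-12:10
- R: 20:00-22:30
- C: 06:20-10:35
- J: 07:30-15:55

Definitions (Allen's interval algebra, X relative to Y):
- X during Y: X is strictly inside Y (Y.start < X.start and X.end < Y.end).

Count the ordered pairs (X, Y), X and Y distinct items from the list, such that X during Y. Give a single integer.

12

Checking all 132 ordered pairs for relation 'during'; matching pairs in alphabetical order:
(D, B): D during B ✓
(E, J): E during J ✓
(F, J): F during J ✓
(H, C): H during C ✓
(H, J): H during J ✓
(H, Q): H during Q ✓
(P, F): P during F ✓
(P, J): P during J ✓
(V, E): V during E ✓
(V, F): V during F ✓
(V, J): V during J ✓
(Z, B): Z during B ✓
Count: 12.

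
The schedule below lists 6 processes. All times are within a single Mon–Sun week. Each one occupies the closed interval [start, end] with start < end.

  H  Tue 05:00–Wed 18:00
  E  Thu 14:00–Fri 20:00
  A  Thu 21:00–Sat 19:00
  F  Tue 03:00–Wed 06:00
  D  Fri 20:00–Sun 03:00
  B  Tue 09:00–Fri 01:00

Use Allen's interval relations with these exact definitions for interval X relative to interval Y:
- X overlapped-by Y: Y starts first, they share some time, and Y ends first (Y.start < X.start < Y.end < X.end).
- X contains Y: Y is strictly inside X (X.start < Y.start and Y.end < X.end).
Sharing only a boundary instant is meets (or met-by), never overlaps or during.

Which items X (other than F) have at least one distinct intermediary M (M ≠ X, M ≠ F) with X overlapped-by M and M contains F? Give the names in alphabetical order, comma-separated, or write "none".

none

Target F = [Tue 03:00, Wed 06:00].
Intermediaries M with M contains F: none.
Union: none.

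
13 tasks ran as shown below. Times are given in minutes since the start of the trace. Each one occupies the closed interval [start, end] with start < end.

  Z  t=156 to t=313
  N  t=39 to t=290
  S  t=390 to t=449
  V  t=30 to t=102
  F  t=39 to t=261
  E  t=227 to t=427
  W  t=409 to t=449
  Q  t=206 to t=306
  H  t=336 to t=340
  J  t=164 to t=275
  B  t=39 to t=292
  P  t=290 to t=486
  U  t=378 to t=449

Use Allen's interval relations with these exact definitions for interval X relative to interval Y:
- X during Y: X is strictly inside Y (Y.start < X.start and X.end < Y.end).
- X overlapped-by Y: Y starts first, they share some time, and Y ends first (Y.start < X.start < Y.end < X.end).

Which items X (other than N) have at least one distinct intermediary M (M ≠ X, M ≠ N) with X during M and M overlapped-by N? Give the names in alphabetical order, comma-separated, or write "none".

H, J, Q

Target N = [t=39, t=290].
Intermediaries M with M overlapped-by N: E, Q, Z.
Via E — items with X during E: H.
Via Q — items with X during Q: none.
Via Z — items with X during Z: J, Q.
Union: H, J, Q.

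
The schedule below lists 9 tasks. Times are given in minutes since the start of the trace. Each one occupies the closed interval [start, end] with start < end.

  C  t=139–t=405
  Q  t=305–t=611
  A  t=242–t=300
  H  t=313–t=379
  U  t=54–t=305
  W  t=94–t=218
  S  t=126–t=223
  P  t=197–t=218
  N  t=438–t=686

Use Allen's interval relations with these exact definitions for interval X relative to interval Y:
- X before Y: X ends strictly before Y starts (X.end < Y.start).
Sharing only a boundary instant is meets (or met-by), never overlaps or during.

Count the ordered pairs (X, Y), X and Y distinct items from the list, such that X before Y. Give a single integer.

19

Checking all 72 ordered pairs for relation 'before'; matching pairs in alphabetical order:
(A, H): A before H ✓
(A, N): A before N ✓
(A, Q): A before Q ✓
(C, N): C before N ✓
(H, N): H before N ✓
(P, A): P before A ✓
(P, H): P before H ✓
(P, N): P before N ✓
(P, Q): P before Q ✓
(S, A): S before A ✓
(S, H): S before H ✓
(S, N): S before N ✓
(S, Q): S before Q ✓
(U, H): U before H ✓
(U, N): U before N ✓
(W, A): W before A ✓
(W, H): W before H ✓
(W, N): W before N ✓
(W, Q): W before Q ✓
Count: 19.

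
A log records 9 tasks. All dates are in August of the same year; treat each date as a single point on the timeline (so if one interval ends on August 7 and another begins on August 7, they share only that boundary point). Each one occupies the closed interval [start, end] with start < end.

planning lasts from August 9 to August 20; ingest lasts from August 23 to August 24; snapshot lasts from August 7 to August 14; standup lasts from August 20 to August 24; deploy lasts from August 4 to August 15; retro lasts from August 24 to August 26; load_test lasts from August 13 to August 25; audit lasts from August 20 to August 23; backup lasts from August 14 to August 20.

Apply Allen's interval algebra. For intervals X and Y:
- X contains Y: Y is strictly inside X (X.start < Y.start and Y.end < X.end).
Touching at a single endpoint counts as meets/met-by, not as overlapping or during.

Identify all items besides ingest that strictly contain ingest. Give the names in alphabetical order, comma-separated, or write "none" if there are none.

Target ingest = [August 23, August 24].
audit [August 20, August 23] → meets → no.
backup [August 14, August 20] → before → no.
deploy [August 4, August 15] → before → no.
load_test [August 13, August 25] → contains → yes.
planning [August 9, August 20] → before → no.
retro [August 24, August 26] → met-by → no.
snapshot [August 7, August 14] → before → no.
standup [August 20, August 24] → finished-by → no.
Result: load_test.

load_test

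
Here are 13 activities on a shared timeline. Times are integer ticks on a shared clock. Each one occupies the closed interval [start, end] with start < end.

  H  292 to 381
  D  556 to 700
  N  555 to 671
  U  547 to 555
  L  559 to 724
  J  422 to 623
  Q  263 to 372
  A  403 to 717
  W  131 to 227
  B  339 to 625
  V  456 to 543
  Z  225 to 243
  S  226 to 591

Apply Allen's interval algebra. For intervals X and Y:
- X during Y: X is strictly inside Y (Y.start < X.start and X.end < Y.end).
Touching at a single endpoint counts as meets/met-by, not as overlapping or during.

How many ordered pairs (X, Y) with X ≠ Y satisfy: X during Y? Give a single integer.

Checking all 156 ordered pairs for relation 'during'; matching pairs in alphabetical order:
(D, A): D during A ✓
(H, S): H during S ✓
(J, A): J during A ✓
(J, B): J during B ✓
(N, A): N during A ✓
(Q, S): Q during S ✓
(U, A): U during A ✓
(U, B): U during B ✓
(U, J): U during J ✓
(U, S): U during S ✓
(V, A): V during A ✓
(V, B): V during B ✓
(V, J): V during J ✓
(V, S): V during S ✓
Count: 14.

14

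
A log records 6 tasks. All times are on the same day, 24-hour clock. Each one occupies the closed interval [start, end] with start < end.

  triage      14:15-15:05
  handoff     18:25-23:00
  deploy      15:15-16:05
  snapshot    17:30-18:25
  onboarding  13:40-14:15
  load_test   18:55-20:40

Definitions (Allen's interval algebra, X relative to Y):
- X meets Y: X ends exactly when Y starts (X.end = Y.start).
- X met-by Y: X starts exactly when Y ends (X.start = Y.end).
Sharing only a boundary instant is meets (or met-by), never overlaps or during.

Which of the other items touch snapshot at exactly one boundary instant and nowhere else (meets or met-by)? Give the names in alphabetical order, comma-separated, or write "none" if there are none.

handoff

Target snapshot = [17:30, 18:25].
deploy [15:15, 16:05] → before → no.
handoff [18:25, 23:00] → met-by → yes.
load_test [18:55, 20:40] → after → no.
onboarding [13:40, 14:15] → before → no.
triage [14:15, 15:05] → before → no.
Result: handoff.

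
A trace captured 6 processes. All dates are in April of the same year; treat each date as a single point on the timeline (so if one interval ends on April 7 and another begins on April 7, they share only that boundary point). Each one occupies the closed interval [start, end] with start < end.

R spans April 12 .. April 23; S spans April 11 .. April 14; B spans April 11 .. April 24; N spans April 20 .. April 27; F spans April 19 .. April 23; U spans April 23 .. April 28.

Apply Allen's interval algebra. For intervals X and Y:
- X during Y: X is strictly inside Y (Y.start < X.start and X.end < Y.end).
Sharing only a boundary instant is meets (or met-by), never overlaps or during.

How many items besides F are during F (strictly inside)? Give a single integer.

0

Target F = [April 19, April 23].
B [April 11, April 24] → contains → no.
N [April 20, April 27] → overlapped-by → no.
R [April 12, April 23] → finished-by → no.
S [April 11, April 14] → before → no.
U [April 23, April 28] → met-by → no.
Total: 0.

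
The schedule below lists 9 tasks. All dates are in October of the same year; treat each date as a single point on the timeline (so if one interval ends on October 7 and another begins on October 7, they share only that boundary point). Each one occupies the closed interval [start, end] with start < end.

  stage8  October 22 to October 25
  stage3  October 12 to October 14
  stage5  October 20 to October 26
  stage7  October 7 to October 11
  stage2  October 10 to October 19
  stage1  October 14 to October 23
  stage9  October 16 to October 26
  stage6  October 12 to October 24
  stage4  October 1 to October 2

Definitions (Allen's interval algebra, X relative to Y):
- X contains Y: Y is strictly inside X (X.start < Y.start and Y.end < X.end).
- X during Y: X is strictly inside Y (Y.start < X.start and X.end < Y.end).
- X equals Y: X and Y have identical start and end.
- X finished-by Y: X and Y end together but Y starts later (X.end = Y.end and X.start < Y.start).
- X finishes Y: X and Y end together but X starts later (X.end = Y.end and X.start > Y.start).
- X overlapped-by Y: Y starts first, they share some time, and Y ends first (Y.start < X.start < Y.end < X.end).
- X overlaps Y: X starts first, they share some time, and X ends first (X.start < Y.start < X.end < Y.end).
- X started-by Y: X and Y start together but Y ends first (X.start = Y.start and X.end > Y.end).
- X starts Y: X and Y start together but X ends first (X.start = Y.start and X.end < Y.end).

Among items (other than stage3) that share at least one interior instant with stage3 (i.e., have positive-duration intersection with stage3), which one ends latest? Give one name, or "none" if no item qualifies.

stage6

Target stage3 = [October 12, October 14].
stage1 [October 14, October 23] → met-by → excluded.
stage2 [October 10, October 19] → contains → candidate.
stage4 [October 1, October 2] → before → excluded.
stage5 [October 20, October 26] → after → excluded.
stage6 [October 12, October 24] → started-by → candidate.
stage7 [October 7, October 11] → before → excluded.
stage8 [October 22, October 25] → after → excluded.
stage9 [October 16, October 26] → after → excluded.
Among candidates, latest end is October 24 → stage6.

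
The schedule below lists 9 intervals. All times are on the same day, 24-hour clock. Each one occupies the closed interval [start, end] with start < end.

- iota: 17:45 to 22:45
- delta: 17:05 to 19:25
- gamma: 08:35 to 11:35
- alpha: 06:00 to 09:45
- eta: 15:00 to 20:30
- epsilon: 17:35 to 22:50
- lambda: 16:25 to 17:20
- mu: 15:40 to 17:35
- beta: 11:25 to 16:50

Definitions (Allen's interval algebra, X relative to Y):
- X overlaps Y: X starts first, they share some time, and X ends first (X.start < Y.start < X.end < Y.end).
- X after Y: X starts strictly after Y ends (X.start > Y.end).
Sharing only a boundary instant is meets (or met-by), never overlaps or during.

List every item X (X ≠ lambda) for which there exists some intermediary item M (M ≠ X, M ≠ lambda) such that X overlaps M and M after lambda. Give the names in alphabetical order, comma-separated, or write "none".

delta, eta

Target lambda = [16:25, 17:20].
Intermediaries M with M after lambda: epsilon, iota.
Via epsilon — items with X overlaps epsilon: delta, eta.
Via iota — items with X overlaps iota: delta, eta.
Union: delta, eta.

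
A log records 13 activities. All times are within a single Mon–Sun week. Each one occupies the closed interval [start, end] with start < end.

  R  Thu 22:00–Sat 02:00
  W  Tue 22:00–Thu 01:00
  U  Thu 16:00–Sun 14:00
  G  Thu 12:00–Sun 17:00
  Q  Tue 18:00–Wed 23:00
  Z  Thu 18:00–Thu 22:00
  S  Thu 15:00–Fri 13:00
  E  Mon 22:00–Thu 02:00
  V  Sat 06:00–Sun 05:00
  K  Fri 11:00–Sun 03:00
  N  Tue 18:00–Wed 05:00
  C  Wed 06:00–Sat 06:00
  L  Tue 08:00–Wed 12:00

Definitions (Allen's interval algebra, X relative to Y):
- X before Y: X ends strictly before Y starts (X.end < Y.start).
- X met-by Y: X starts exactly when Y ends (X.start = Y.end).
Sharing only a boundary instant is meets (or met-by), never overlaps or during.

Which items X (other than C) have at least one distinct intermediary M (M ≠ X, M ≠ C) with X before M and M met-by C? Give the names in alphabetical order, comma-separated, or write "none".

Target C = [Wed 06:00, Sat 06:00].
Intermediaries M with M met-by C: V.
Via V — items with X before V: E, L, N, Q, R, S, W, Z.
Union: E, L, N, Q, R, S, W, Z.

E, L, N, Q, R, S, W, Z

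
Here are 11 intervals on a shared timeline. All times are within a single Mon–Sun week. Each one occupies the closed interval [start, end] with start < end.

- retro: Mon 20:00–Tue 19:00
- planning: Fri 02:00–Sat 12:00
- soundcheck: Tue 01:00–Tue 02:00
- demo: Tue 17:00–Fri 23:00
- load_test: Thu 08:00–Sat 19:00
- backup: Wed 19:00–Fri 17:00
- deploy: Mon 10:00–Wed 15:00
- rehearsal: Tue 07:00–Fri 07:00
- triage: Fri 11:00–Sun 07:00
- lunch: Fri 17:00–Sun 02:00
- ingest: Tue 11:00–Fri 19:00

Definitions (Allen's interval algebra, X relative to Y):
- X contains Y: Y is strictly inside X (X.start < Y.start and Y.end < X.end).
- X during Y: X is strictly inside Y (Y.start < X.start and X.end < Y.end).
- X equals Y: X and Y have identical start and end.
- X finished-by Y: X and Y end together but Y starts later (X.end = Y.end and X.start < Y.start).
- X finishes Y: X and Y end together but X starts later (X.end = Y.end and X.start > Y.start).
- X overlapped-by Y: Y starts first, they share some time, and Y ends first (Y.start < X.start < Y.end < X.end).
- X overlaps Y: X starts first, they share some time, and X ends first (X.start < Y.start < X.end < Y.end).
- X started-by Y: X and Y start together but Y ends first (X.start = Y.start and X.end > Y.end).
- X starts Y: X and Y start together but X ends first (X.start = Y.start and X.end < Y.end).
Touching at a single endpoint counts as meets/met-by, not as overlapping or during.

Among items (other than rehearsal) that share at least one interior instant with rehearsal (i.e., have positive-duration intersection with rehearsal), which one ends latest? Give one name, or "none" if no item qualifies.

Target rehearsal = [Tue 07:00, Fri 07:00].
backup [Wed 19:00, Fri 17:00] → overlapped-by → candidate.
demo [Tue 17:00, Fri 23:00] → overlapped-by → candidate.
deploy [Mon 10:00, Wed 15:00] → overlaps → candidate.
ingest [Tue 11:00, Fri 19:00] → overlapped-by → candidate.
load_test [Thu 08:00, Sat 19:00] → overlapped-by → candidate.
lunch [Fri 17:00, Sun 02:00] → after → excluded.
planning [Fri 02:00, Sat 12:00] → overlapped-by → candidate.
retro [Mon 20:00, Tue 19:00] → overlaps → candidate.
soundcheck [Tue 01:00, Tue 02:00] → before → excluded.
triage [Fri 11:00, Sun 07:00] → after → excluded.
Among candidates, latest end is Sat 19:00 → load_test.

load_test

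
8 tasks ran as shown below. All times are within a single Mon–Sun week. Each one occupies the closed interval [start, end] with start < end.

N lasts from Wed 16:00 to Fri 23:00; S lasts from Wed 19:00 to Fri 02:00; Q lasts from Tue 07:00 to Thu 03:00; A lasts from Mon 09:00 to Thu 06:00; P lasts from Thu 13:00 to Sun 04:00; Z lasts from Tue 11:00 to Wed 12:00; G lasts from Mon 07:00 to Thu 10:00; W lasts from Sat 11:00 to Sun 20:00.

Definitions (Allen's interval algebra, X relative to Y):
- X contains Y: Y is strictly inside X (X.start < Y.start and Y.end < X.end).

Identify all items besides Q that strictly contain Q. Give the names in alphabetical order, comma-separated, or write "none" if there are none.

Target Q = [Tue 07:00, Thu 03:00].
A [Mon 09:00, Thu 06:00] → contains → yes.
G [Mon 07:00, Thu 10:00] → contains → yes.
N [Wed 16:00, Fri 23:00] → overlapped-by → no.
P [Thu 13:00, Sun 04:00] → after → no.
S [Wed 19:00, Fri 02:00] → overlapped-by → no.
W [Sat 11:00, Sun 20:00] → after → no.
Z [Tue 11:00, Wed 12:00] → during → no.
Result: A, G.

A, G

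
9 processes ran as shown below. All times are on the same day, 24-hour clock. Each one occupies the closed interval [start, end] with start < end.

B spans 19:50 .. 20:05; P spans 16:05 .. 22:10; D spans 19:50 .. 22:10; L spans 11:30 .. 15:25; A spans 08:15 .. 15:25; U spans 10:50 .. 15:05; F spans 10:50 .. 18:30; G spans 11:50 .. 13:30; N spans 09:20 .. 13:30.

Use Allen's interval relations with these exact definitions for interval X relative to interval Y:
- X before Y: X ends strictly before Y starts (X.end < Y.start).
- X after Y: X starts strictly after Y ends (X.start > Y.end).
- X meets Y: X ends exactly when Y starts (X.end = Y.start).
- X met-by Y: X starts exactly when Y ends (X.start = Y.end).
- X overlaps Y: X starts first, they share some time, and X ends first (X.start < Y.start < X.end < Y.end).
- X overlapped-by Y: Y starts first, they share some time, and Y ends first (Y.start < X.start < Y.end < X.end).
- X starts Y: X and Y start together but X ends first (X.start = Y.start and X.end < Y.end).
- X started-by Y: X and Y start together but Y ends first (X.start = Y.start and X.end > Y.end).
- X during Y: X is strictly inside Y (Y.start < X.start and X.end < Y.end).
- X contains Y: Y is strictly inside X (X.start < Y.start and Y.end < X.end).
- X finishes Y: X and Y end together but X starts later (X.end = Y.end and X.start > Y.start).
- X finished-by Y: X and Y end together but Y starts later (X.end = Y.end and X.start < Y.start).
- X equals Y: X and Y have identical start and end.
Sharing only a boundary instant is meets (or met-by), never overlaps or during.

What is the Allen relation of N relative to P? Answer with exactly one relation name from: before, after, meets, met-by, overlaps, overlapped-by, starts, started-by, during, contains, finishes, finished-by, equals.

before

N = [09:20, 13:30]; P = [16:05, 22:10].
Compare endpoints: N.start < P.start, N.start < P.end, N.end < P.start, N.end < P.end.
That pattern is 'before'.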